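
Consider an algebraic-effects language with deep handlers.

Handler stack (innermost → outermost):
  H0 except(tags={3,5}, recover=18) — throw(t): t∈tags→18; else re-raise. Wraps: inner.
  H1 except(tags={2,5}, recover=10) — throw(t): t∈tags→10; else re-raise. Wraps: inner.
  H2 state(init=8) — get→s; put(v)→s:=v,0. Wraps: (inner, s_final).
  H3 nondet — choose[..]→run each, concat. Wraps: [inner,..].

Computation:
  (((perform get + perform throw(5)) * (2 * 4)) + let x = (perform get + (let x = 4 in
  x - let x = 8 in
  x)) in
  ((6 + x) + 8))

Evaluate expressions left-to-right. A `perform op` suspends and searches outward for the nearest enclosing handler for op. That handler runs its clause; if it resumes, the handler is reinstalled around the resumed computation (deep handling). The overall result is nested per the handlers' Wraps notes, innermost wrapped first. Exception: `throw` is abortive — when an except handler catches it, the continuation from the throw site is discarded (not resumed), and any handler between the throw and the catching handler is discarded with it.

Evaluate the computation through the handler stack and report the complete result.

Working:
get @ H2 ⇒ 8
throw(5) @ H0 caught ⇒ 18
H1 returns 18
H2 returns (18, 8)
H3 returns [(18, 8)]
= [(18, 8)]

Answer: [(18, 8)]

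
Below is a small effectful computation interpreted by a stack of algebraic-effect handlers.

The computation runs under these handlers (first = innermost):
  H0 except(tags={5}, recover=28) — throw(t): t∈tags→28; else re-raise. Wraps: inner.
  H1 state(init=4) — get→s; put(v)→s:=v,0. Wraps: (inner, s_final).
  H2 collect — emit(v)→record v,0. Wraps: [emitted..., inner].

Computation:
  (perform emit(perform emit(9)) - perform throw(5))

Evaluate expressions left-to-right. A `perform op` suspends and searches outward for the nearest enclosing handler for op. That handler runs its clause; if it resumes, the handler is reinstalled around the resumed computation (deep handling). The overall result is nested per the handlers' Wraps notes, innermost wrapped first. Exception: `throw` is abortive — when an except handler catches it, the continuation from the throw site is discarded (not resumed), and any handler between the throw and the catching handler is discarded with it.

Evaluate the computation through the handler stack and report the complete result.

Working:
emit(9) @ H2 ⇒ out+=9
emit(0) @ H2 ⇒ out+=0
throw(5) @ H0 caught ⇒ 28
H1 returns (28, 4)
H2 returns [9, 0, (28, 4)]
= [9, 0, (28, 4)]

Answer: [9, 0, (28, 4)]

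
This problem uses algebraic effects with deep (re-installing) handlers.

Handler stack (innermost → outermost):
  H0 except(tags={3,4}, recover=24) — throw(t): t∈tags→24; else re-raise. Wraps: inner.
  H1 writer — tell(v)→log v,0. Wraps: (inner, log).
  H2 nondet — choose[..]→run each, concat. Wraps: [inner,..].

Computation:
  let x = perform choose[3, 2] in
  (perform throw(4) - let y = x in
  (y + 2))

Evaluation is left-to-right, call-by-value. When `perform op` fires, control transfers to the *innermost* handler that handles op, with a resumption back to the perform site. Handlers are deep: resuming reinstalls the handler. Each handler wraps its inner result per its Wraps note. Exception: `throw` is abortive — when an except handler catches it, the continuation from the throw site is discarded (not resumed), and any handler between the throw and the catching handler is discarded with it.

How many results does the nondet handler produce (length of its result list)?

Evaluation trace:
choose[3, 2] @ H2
  branch[0] choose=3:
    throw(4) @ H0 caught ⇒ 24
    H1 returns (24, ())
    H2 returns [(24, ())]
  branch[1] choose=2:
    throw(4) @ H0 caught ⇒ 24
    H1 returns (24, ())
    H2 returns [(24, ())]
= [(24, ()), (24, ())]

Answer: 2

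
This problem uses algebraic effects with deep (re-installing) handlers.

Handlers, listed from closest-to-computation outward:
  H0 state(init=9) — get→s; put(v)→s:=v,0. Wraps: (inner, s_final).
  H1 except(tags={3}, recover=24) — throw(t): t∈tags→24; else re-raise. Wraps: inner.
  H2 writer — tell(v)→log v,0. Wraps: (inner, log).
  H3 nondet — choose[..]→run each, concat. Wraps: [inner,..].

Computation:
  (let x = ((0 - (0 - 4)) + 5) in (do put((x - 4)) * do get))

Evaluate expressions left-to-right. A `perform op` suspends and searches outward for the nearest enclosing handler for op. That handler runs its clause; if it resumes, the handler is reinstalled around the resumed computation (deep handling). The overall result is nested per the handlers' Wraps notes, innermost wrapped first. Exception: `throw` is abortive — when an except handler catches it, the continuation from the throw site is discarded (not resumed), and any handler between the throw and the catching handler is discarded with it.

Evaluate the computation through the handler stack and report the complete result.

Evaluation trace:
put(5) @ H0 ⇒ s:=5
get @ H0 ⇒ 5
H0 returns (0, 5)
H1 returns (0, 5)
H2 returns ((0, 5), ())
H3 returns [((0, 5), ())]
= [((0, 5), ())]

Answer: [((0, 5), ())]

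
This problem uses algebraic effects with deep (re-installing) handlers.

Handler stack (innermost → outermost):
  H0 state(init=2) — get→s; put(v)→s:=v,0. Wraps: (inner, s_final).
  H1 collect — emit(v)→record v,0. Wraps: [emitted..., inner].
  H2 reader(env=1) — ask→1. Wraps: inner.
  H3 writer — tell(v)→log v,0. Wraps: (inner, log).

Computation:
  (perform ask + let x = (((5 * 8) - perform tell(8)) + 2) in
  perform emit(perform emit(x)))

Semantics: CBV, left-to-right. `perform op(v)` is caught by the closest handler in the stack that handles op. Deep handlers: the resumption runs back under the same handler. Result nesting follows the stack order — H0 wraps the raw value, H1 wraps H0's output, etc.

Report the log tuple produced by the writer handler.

Working:
ask @ H2 ⇒ 1
tell(8) @ H3 ⇒ log+=8
emit(42) @ H1 ⇒ out+=42
emit(0) @ H1 ⇒ out+=0
H0 returns (1, 2)
H1 returns [42, 0, (1, 2)]
H2 returns [42, 0, (1, 2)]
H3 returns ([42, 0, (1, 2)], (8))
= ([42, 0, (1, 2)], (8))

Answer: (8)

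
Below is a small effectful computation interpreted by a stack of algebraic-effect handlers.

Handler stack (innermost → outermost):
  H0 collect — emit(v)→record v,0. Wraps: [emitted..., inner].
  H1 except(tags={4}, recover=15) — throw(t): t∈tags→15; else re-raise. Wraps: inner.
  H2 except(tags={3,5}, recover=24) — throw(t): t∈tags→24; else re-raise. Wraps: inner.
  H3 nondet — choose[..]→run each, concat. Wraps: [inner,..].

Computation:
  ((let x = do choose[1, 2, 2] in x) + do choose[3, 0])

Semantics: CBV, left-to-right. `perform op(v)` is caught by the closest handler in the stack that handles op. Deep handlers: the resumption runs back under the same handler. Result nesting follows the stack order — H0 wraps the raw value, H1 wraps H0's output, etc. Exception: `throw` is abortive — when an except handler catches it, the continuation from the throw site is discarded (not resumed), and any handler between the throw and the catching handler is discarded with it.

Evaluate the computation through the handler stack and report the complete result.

Answer: [[4], [1], [5], [2], [5], [2]]

Working:
choose[1, 2, 2] @ H3
  branch[0] choose=1:
    choose[3, 0] @ H3
      branch[0] choose=3:
        H0 returns [4]
        H1 returns [4]
        H2 returns [4]
        H3 returns [[4]]
      branch[1] choose=0:
        H0 returns [1]
        H1 returns [1]
        H2 returns [1]
        H3 returns [[1]]
  branch[1] choose=2:
    choose[3, 0] @ H3
      branch[0] choose=3:
        H0 returns [5]
        H1 returns [5]
        H2 returns [5]
        H3 returns [[5]]
      branch[1] choose=0:
        H0 returns [2]
        H1 returns [2]
        H2 returns [2]
        H3 returns [[2]]
  branch[2] choose=2:
    choose[3, 0] @ H3
      branch[0] choose=3:
        H0 returns [5]
        H1 returns [5]
        H2 returns [5]
        H3 returns [[5]]
      branch[1] choose=0:
        H0 returns [2]
        H1 returns [2]
        H2 returns [2]
        H3 returns [[2]]
= [[4], [1], [5], [2], [5], [2]]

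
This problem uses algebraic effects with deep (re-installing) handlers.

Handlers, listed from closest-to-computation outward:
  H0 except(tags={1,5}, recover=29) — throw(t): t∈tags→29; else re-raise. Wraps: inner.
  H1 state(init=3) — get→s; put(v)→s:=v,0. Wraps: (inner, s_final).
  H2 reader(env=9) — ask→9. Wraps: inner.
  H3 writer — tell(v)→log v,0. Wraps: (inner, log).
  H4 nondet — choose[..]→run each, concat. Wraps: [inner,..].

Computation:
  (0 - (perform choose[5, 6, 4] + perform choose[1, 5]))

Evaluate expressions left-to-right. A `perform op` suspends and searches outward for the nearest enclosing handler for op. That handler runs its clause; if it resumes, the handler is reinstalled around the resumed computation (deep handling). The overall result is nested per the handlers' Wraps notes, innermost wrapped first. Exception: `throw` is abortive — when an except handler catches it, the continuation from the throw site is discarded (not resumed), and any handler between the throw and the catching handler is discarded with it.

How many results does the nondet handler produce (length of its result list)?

Answer: 6

Evaluation trace:
choose[5, 6, 4] @ H4
  branch[0] choose=5:
    choose[1, 5] @ H4
      branch[0] choose=1:
        H0 returns -6
        H1 returns (-6, 3)
        H2 returns (-6, 3)
        H3 returns ((-6, 3), ())
        H4 returns [((-6, 3), ())]
      branch[1] choose=5:
        H0 returns -10
        H1 returns (-10, 3)
        H2 returns (-10, 3)
        H3 returns ((-10, 3), ())
        H4 returns [((-10, 3), ())]
  branch[1] choose=6:
    choose[1, 5] @ H4
      branch[0] choose=1:
        H0 returns -7
        H1 returns (-7, 3)
        H2 returns (-7, 3)
        H3 returns ((-7, 3), ())
        H4 returns [((-7, 3), ())]
      branch[1] choose=5:
        H0 returns -11
        H1 returns (-11, 3)
        H2 returns (-11, 3)
        H3 returns ((-11, 3), ())
        H4 returns [((-11, 3), ())]
  branch[2] choose=4:
    choose[1, 5] @ H4
      branch[0] choose=1:
        H0 returns -5
        H1 returns (-5, 3)
        H2 returns (-5, 3)
        H3 returns ((-5, 3), ())
        H4 returns [((-5, 3), ())]
      branch[1] choose=5:
        H0 returns -9
        H1 returns (-9, 3)
        H2 returns (-9, 3)
        H3 returns ((-9, 3), ())
        H4 returns [((-9, 3), ())]
= [((-6, 3), ()), ((-10, 3), ()), ((-7, 3), ()), ((-11, 3), ()), ((-5, 3), ()), ((-9, 3), ())]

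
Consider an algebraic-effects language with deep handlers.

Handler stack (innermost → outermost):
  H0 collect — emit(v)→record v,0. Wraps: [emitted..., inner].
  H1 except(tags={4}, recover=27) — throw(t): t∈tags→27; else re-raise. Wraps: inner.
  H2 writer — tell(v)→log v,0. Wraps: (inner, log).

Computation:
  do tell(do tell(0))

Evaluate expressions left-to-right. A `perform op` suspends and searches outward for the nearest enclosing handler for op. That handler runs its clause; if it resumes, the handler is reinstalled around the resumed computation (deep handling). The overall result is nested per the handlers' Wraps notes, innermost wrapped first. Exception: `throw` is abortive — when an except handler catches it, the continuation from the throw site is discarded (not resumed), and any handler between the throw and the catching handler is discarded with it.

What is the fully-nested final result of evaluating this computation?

Answer: ([0], (0, 0))

Evaluation trace:
tell(0) @ H2 ⇒ log+=0
tell(0) @ H2 ⇒ log+=0
H0 returns [0]
H1 returns [0]
H2 returns ([0], (0, 0))
= ([0], (0, 0))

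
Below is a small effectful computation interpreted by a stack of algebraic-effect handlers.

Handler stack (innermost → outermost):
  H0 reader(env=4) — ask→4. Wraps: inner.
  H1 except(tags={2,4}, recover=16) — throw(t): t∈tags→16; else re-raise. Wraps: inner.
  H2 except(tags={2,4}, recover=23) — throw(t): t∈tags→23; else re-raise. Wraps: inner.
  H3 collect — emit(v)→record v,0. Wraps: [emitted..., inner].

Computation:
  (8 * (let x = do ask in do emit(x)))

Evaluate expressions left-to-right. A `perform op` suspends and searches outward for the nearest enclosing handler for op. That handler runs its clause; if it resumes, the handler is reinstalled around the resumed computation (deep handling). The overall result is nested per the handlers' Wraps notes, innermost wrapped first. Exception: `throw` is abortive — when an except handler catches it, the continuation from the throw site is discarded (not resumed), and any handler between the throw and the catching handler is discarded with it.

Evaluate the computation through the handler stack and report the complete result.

Working:
ask @ H0 ⇒ 4
emit(4) @ H3 ⇒ out+=4
H0 returns 0
H1 returns 0
H2 returns 0
H3 returns [4, 0]
= [4, 0]

Answer: [4, 0]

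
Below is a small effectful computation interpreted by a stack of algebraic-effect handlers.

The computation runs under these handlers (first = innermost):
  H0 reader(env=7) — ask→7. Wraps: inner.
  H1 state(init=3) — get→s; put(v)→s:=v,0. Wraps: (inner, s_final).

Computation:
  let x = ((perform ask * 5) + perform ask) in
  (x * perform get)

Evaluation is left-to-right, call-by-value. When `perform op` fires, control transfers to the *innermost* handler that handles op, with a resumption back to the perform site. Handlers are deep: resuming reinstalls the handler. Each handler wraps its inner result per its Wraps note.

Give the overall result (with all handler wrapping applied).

Answer: (126, 3)

Working:
ask @ H0 ⇒ 7
ask @ H0 ⇒ 7
get @ H1 ⇒ 3
H0 returns 126
H1 returns (126, 3)
= (126, 3)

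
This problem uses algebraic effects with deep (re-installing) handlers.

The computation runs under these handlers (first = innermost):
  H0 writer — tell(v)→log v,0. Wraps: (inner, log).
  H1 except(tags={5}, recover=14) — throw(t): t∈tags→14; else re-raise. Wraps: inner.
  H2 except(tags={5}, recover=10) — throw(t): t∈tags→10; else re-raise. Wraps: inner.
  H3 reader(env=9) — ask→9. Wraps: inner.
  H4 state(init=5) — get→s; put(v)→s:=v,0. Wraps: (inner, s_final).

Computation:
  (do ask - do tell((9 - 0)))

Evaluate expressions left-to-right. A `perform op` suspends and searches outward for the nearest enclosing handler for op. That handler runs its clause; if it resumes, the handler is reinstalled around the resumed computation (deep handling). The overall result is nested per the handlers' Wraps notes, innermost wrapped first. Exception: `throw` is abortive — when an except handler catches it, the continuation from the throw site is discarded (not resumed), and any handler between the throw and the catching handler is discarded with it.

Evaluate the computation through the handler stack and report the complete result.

Working:
ask @ H3 ⇒ 9
tell(9) @ H0 ⇒ log+=9
H0 returns (9, (9))
H1 returns (9, (9))
H2 returns (9, (9))
H3 returns (9, (9))
H4 returns ((9, (9)), 5)
= ((9, (9)), 5)

Answer: ((9, (9)), 5)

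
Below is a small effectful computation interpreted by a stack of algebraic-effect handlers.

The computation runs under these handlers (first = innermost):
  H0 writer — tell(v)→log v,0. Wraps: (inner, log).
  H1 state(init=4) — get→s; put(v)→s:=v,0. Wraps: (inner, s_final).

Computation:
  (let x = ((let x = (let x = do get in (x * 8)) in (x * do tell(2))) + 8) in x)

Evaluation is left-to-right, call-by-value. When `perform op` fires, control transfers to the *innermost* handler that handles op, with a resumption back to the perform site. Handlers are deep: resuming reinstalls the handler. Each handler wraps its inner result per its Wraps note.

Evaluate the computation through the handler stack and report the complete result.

Answer: ((8, (2)), 4)

Step-by-step:
get @ H1 ⇒ 4
tell(2) @ H0 ⇒ log+=2
H0 returns (8, (2))
H1 returns ((8, (2)), 4)
= ((8, (2)), 4)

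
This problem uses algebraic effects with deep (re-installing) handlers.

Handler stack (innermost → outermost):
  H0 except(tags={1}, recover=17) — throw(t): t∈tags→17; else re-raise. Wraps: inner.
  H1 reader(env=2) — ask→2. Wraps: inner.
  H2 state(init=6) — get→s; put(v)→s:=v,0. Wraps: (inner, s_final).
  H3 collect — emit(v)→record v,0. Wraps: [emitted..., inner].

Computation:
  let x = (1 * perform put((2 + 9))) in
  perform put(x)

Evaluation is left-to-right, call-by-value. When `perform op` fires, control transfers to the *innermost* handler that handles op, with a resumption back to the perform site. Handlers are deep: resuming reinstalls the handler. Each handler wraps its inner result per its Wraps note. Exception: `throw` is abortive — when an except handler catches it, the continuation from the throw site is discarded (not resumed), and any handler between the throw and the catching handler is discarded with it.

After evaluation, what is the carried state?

Answer: 0

Evaluation trace:
put(11) @ H2 ⇒ s:=11
put(0) @ H2 ⇒ s:=0
H0 returns 0
H1 returns 0
H2 returns (0, 0)
H3 returns [(0, 0)]
= [(0, 0)]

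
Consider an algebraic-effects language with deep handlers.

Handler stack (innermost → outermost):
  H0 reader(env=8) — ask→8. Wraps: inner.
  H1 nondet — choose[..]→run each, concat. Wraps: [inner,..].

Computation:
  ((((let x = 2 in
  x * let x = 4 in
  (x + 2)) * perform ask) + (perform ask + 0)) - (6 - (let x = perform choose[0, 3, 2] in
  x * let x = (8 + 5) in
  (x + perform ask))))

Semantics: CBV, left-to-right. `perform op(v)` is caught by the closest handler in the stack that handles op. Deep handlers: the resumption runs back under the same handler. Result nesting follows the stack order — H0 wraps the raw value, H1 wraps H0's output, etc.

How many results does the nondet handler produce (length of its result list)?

Answer: 3

Working:
ask @ H0 ⇒ 8
ask @ H0 ⇒ 8
choose[0, 3, 2] @ H1
  branch[0] choose=0:
    ask @ H0 ⇒ 8
    H0 returns 98
    H1 returns [98]
  branch[1] choose=3:
    ask @ H0 ⇒ 8
    H0 returns 161
    H1 returns [161]
  branch[2] choose=2:
    ask @ H0 ⇒ 8
    H0 returns 140
    H1 returns [140]
= [98, 161, 140]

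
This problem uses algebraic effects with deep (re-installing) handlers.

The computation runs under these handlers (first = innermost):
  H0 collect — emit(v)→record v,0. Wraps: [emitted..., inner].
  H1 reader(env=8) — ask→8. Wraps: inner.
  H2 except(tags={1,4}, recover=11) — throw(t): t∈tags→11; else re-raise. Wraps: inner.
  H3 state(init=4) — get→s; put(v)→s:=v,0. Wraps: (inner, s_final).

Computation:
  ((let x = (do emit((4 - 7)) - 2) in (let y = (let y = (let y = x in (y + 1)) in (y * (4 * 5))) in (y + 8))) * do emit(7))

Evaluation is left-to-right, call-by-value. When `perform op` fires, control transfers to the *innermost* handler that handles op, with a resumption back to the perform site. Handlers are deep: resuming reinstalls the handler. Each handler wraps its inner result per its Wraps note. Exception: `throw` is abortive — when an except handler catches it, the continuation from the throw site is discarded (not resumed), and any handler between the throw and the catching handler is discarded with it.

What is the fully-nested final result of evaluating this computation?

Evaluation trace:
emit(-3) @ H0 ⇒ out+=-3
emit(7) @ H0 ⇒ out+=7
H0 returns [-3, 7, 0]
H1 returns [-3, 7, 0]
H2 returns [-3, 7, 0]
H3 returns ([-3, 7, 0], 4)
= ([-3, 7, 0], 4)

Answer: ([-3, 7, 0], 4)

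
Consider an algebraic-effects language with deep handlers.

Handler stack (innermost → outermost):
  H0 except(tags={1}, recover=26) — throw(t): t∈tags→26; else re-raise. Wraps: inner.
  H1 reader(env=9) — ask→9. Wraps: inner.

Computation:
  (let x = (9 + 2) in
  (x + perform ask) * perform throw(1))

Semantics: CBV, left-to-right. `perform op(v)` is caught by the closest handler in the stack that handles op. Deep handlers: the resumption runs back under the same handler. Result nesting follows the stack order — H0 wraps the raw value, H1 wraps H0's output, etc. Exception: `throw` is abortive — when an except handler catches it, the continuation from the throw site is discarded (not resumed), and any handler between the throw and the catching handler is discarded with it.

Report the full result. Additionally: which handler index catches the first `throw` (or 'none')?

Evaluation trace:
ask @ H1 ⇒ 9
throw(1) @ H0 caught ⇒ 26
H1 returns 26
= 26

Answer: 26 ; first throw caught by: H0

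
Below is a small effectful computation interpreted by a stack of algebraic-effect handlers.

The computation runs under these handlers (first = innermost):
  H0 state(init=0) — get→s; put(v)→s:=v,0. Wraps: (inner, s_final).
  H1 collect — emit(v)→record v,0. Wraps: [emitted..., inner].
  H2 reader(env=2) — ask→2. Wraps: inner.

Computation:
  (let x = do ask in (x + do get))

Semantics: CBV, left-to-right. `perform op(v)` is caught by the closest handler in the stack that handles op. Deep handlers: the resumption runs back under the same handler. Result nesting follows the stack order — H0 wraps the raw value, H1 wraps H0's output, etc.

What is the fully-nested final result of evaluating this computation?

Evaluation trace:
ask @ H2 ⇒ 2
get @ H0 ⇒ 0
H0 returns (2, 0)
H1 returns [(2, 0)]
H2 returns [(2, 0)]
= [(2, 0)]

Answer: [(2, 0)]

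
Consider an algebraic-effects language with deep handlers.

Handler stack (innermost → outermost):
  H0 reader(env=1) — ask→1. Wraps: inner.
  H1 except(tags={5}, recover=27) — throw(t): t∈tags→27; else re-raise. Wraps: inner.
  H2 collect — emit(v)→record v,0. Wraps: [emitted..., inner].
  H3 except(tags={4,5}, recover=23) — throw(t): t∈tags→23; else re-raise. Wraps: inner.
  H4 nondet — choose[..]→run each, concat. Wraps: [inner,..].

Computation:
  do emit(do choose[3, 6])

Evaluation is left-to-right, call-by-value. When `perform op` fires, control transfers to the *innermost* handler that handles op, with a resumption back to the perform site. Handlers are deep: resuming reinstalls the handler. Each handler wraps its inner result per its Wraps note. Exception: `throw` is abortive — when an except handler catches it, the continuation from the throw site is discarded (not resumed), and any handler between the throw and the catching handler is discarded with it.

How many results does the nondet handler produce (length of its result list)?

Answer: 2

Working:
choose[3, 6] @ H4
  branch[0] choose=3:
    emit(3) @ H2 ⇒ out+=3
    H0 returns 0
    H1 returns 0
    H2 returns [3, 0]
    H3 returns [3, 0]
    H4 returns [[3, 0]]
  branch[1] choose=6:
    emit(6) @ H2 ⇒ out+=6
    H0 returns 0
    H1 returns 0
    H2 returns [6, 0]
    H3 returns [6, 0]
    H4 returns [[6, 0]]
= [[3, 0], [6, 0]]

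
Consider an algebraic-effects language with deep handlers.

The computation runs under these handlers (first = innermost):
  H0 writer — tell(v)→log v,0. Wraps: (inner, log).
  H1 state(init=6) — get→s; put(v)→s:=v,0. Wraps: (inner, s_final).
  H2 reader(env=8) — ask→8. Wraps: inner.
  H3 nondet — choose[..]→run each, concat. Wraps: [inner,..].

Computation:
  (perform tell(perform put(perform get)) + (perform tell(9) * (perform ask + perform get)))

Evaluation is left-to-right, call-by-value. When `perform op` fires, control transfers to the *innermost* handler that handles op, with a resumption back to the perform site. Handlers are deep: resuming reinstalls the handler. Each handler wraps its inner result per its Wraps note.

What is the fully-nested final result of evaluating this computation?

Evaluation trace:
get @ H1 ⇒ 6
put(6) @ H1 ⇒ s:=6
tell(0) @ H0 ⇒ log+=0
tell(9) @ H0 ⇒ log+=9
ask @ H2 ⇒ 8
get @ H1 ⇒ 6
H0 returns (0, (0, 9))
H1 returns ((0, (0, 9)), 6)
H2 returns ((0, (0, 9)), 6)
H3 returns [((0, (0, 9)), 6)]
= [((0, (0, 9)), 6)]

Answer: [((0, (0, 9)), 6)]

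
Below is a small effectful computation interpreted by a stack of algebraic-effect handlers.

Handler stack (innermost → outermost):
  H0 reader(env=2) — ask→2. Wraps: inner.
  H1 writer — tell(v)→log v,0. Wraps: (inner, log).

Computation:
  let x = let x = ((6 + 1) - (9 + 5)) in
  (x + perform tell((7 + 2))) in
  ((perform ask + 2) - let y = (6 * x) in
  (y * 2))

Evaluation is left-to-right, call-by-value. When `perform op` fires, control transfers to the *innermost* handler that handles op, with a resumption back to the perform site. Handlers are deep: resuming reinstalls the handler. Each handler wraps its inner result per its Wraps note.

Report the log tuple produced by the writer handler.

Step-by-step:
tell(9) @ H1 ⇒ log+=9
ask @ H0 ⇒ 2
H0 returns 88
H1 returns (88, (9))
= (88, (9))

Answer: (9)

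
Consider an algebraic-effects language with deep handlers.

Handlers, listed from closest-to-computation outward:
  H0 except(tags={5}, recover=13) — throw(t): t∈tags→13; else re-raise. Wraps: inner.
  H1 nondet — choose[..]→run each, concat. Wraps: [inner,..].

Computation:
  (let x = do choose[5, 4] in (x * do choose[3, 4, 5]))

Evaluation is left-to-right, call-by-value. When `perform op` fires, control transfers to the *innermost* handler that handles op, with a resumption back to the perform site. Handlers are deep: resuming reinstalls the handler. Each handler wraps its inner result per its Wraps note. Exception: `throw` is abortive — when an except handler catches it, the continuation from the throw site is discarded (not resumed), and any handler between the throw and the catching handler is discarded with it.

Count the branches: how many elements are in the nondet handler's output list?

Answer: 6

Working:
choose[5, 4] @ H1
  branch[0] choose=5:
    choose[3, 4, 5] @ H1
      branch[0] choose=3:
        H0 returns 15
        H1 returns [15]
      branch[1] choose=4:
        H0 returns 20
        H1 returns [20]
      branch[2] choose=5:
        H0 returns 25
        H1 returns [25]
  branch[1] choose=4:
    choose[3, 4, 5] @ H1
      branch[0] choose=3:
        H0 returns 12
        H1 returns [12]
      branch[1] choose=4:
        H0 returns 16
        H1 returns [16]
      branch[2] choose=5:
        H0 returns 20
        H1 returns [20]
= [15, 20, 25, 12, 16, 20]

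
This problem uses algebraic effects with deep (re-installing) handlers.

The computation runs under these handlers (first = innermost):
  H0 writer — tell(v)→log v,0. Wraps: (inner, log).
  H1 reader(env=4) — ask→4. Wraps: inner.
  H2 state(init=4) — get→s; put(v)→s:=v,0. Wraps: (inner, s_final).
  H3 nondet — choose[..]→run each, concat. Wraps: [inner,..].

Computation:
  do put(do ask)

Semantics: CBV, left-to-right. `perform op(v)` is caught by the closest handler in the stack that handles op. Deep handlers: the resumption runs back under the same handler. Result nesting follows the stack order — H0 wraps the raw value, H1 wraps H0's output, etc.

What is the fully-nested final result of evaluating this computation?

Answer: [((0, ()), 4)]

Evaluation trace:
ask @ H1 ⇒ 4
put(4) @ H2 ⇒ s:=4
H0 returns (0, ())
H1 returns (0, ())
H2 returns ((0, ()), 4)
H3 returns [((0, ()), 4)]
= [((0, ()), 4)]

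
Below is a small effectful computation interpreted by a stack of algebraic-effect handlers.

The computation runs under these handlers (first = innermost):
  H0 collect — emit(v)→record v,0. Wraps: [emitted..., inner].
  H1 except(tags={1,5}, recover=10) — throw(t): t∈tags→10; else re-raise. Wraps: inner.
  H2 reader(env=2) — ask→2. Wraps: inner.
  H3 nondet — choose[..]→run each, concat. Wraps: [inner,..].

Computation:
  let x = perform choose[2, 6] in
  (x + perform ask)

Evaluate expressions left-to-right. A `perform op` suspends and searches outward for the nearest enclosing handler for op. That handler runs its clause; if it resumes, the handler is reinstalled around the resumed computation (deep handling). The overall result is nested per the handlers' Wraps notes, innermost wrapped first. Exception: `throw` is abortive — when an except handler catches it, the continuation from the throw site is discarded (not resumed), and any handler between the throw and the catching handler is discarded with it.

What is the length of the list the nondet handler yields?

Answer: 2

Step-by-step:
choose[2, 6] @ H3
  branch[0] choose=2:
    ask @ H2 ⇒ 2
    H0 returns [4]
    H1 returns [4]
    H2 returns [4]
    H3 returns [[4]]
  branch[1] choose=6:
    ask @ H2 ⇒ 2
    H0 returns [8]
    H1 returns [8]
    H2 returns [8]
    H3 returns [[8]]
= [[4], [8]]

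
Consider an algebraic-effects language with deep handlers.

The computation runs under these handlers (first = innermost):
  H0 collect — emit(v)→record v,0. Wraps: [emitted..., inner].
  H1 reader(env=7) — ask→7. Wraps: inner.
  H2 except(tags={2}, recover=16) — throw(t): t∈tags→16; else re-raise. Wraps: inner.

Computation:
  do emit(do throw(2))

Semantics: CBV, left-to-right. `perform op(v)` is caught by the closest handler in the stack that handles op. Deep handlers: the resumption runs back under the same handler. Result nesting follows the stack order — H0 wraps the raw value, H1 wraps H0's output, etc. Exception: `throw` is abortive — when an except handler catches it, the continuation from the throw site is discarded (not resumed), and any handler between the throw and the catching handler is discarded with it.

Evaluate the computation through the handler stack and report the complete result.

Evaluation trace:
throw(2) @ H2 caught ⇒ 16
= 16

Answer: 16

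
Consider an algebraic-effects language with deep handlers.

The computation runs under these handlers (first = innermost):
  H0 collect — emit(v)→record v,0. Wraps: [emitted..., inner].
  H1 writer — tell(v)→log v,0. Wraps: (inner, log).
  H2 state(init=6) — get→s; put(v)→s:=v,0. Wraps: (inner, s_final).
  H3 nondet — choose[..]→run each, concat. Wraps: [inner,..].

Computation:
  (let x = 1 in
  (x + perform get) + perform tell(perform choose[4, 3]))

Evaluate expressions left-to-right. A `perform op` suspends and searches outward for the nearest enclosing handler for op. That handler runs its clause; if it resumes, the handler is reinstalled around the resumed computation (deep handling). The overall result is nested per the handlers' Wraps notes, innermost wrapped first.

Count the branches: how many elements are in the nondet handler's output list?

Answer: 2

Evaluation trace:
get @ H2 ⇒ 6
choose[4, 3] @ H3
  branch[0] choose=4:
    tell(4) @ H1 ⇒ log+=4
    H0 returns [7]
    H1 returns ([7], (4))
    H2 returns (([7], (4)), 6)
    H3 returns [(([7], (4)), 6)]
  branch[1] choose=3:
    tell(3) @ H1 ⇒ log+=3
    H0 returns [7]
    H1 returns ([7], (3))
    H2 returns (([7], (3)), 6)
    H3 returns [(([7], (3)), 6)]
= [(([7], (4)), 6), (([7], (3)), 6)]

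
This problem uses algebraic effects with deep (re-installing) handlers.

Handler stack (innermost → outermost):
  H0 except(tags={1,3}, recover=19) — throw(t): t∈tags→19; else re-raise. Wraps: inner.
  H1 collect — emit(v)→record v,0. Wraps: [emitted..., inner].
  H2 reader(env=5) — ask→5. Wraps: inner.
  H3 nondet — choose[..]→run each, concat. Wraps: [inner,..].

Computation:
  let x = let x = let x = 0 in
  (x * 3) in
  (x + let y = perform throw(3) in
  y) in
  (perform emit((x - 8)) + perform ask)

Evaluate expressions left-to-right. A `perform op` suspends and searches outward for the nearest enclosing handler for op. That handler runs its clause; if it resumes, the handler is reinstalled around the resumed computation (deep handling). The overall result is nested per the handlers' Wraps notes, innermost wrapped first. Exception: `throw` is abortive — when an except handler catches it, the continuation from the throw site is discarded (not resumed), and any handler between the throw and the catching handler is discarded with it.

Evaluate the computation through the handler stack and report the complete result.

Step-by-step:
throw(3) @ H0 caught ⇒ 19
H1 returns [19]
H2 returns [19]
H3 returns [[19]]
= [[19]]

Answer: [[19]]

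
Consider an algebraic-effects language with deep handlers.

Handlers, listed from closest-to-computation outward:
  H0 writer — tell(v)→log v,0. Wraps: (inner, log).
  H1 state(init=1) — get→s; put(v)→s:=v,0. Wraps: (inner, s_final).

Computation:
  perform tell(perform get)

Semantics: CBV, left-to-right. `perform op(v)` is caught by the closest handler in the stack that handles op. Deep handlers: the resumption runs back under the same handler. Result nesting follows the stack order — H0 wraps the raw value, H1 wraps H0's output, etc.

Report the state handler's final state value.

Step-by-step:
get @ H1 ⇒ 1
tell(1) @ H0 ⇒ log+=1
H0 returns (0, (1))
H1 returns ((0, (1)), 1)
= ((0, (1)), 1)

Answer: 1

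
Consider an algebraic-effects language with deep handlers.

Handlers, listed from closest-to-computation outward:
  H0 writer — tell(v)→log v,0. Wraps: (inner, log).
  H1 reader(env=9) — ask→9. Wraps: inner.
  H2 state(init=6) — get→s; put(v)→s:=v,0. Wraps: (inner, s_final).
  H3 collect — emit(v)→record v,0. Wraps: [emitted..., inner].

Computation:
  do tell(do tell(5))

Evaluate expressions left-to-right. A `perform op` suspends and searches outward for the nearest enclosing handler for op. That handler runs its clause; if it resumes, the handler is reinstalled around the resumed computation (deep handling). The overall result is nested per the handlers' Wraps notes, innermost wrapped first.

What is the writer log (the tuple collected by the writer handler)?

Answer: (5, 0)

Evaluation trace:
tell(5) @ H0 ⇒ log+=5
tell(0) @ H0 ⇒ log+=0
H0 returns (0, (5, 0))
H1 returns (0, (5, 0))
H2 returns ((0, (5, 0)), 6)
H3 returns [((0, (5, 0)), 6)]
= [((0, (5, 0)), 6)]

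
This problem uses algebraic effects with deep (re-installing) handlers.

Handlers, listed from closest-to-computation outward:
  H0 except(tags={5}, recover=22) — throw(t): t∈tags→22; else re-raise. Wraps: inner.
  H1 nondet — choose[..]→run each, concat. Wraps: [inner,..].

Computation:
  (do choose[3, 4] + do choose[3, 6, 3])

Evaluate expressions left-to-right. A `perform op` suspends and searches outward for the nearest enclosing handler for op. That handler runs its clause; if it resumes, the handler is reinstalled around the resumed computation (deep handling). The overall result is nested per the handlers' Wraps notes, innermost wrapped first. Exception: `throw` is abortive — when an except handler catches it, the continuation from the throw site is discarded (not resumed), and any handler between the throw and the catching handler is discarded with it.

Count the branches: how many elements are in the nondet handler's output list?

Working:
choose[3, 4] @ H1
  branch[0] choose=3:
    choose[3, 6, 3] @ H1
      branch[0] choose=3:
        H0 returns 6
        H1 returns [6]
      branch[1] choose=6:
        H0 returns 9
        H1 returns [9]
      branch[2] choose=3:
        H0 returns 6
        H1 returns [6]
  branch[1] choose=4:
    choose[3, 6, 3] @ H1
      branch[0] choose=3:
        H0 returns 7
        H1 returns [7]
      branch[1] choose=6:
        H0 returns 10
        H1 returns [10]
      branch[2] choose=3:
        H0 returns 7
        H1 returns [7]
= [6, 9, 6, 7, 10, 7]

Answer: 6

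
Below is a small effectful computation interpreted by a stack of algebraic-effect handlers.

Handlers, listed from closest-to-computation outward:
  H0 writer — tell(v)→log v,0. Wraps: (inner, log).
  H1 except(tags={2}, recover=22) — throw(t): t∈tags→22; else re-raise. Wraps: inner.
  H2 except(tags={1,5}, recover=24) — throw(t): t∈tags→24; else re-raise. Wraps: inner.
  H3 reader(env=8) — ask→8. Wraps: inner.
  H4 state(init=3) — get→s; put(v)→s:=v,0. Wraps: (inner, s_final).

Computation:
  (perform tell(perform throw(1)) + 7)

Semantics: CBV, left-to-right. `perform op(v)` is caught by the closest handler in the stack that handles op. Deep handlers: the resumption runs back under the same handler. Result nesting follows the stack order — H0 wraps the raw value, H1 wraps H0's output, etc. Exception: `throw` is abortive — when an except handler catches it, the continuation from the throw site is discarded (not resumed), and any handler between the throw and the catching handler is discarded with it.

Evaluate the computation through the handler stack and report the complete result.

Answer: (24, 3)

Step-by-step:
throw(1) @ H1 re-raised
throw(1) @ H2 caught ⇒ 24
H3 returns 24
H4 returns (24, 3)
= (24, 3)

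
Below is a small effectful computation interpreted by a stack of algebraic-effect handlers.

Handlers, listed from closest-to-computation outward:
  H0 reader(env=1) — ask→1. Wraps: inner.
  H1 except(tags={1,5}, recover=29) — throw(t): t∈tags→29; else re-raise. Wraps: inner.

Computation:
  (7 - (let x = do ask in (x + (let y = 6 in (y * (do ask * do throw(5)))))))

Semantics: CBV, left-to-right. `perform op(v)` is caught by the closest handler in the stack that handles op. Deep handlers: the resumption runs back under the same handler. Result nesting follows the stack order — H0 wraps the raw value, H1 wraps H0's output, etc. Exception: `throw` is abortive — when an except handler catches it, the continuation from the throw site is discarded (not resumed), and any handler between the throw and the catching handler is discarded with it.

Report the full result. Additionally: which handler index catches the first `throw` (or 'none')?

Step-by-step:
ask @ H0 ⇒ 1
ask @ H0 ⇒ 1
throw(5) @ H1 caught ⇒ 29
= 29

Answer: 29 ; first throw caught by: H1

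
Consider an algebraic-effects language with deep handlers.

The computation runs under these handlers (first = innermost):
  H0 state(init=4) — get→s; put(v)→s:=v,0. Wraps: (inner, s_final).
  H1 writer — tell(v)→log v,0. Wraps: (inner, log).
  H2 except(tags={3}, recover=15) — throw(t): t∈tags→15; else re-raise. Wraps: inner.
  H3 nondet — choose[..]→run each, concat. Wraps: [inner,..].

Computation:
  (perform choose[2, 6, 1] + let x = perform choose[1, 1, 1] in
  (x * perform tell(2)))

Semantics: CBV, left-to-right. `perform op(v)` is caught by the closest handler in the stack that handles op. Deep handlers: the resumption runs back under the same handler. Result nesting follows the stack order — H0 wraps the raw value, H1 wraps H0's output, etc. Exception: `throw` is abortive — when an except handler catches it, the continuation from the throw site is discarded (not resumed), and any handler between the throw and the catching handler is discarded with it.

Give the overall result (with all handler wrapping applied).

Evaluation trace:
choose[2, 6, 1] @ H3
  branch[0] choose=2:
    choose[1, 1, 1] @ H3
      branch[0] choose=1:
        tell(2) @ H1 ⇒ log+=2
        H0 returns (2, 4)
        H1 returns ((2, 4), (2))
        H2 returns ((2, 4), (2))
        H3 returns [((2, 4), (2))]
      branch[1] choose=1:
        tell(2) @ H1 ⇒ log+=2
        H0 returns (2, 4)
        H1 returns ((2, 4), (2))
        H2 returns ((2, 4), (2))
        H3 returns [((2, 4), (2))]
      branch[2] choose=1:
        tell(2) @ H1 ⇒ log+=2
        H0 returns (2, 4)
        H1 returns ((2, 4), (2))
        H2 returns ((2, 4), (2))
        H3 returns [((2, 4), (2))]
  branch[1] choose=6:
    choose[1, 1, 1] @ H3
      branch[0] choose=1:
        tell(2) @ H1 ⇒ log+=2
        H0 returns (6, 4)
        H1 returns ((6, 4), (2))
        H2 returns ((6, 4), (2))
        H3 returns [((6, 4), (2))]
      branch[1] choose=1:
        tell(2) @ H1 ⇒ log+=2
        H0 returns (6, 4)
        H1 returns ((6, 4), (2))
        H2 returns ((6, 4), (2))
        H3 returns [((6, 4), (2))]
      branch[2] choose=1:
        tell(2) @ H1 ⇒ log+=2
        H0 returns (6, 4)
        H1 returns ((6, 4), (2))
        H2 returns ((6, 4), (2))
        H3 returns [((6, 4), (2))]
  branch[2] choose=1:
    choose[1, 1, 1] @ H3
      branch[0] choose=1:
        tell(2) @ H1 ⇒ log+=2
        H0 returns (1, 4)
        H1 returns ((1, 4), (2))
        H2 returns ((1, 4), (2))
        H3 returns [((1, 4), (2))]
      branch[1] choose=1:
        tell(2) @ H1 ⇒ log+=2
        H0 returns (1, 4)
        H1 returns ((1, 4), (2))
        H2 returns ((1, 4), (2))
        H3 returns [((1, 4), (2))]
      branch[2] choose=1:
        tell(2) @ H1 ⇒ log+=2
        H0 returns (1, 4)
        H1 returns ((1, 4), (2))
        H2 returns ((1, 4), (2))
        H3 returns [((1, 4), (2))]
= [((2, 4), (2)), ((2, 4), (2)), ((2, 4), (2)), ((6, 4), (2)), ((6, 4), (2)), ((6, 4), (2)), ((1, 4), (2)), ((1, 4), (2)), ((1, 4), (2))]

Answer: [((2, 4), (2)), ((2, 4), (2)), ((2, 4), (2)), ((6, 4), (2)), ((6, 4), (2)), ((6, 4), (2)), ((1, 4), (2)), ((1, 4), (2)), ((1, 4), (2))]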